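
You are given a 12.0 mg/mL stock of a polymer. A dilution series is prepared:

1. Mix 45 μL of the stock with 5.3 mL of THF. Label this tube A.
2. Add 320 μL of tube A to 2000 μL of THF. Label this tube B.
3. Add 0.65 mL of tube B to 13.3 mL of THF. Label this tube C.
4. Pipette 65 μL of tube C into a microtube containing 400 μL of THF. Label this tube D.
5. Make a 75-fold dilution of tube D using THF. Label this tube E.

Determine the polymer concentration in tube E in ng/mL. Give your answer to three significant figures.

Step 1: 45 μL + 5.3 mL = 5345 μL total → factor 5345/45 = 118.78
Step 2: 320 μL + 2000 μL = 2320 μL total → factor 2320/320 = 7.25
Step 3: 0.65 mL + 13.3 mL = 13.95 mL total → factor 13.95/0.65 = 21.462
Step 4: 65 μL + 400 μL = 465 μL total → factor 465/65 = 7.1538
Step 5: 75-fold → factor 75
Overall dilution factor = 118.78 × 7.25 × 21.462 × 7.1538 × 75 = 9.916 × 10^6
Final = 12.0 mg/mL / 9.916 × 10^6 = 1.210 × 10^-6 mg/mL = 1.21 ng/mL

1.21 ng/mL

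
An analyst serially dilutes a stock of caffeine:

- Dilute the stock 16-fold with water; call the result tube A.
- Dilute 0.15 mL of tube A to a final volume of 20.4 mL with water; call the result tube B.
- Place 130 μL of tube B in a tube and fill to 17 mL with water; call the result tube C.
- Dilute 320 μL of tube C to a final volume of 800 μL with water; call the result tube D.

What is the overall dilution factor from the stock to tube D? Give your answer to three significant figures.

7.11 × 10^5

Step 1: 16-fold → factor 16
Step 2: 0.15 mL brought to 20.4 mL → factor 20.4/0.15 = 136
Step 3: 130 μL brought to 17 mL → factor 17000/130 = 130.77
Step 4: 320 μL brought to 800 μL → factor 800/320 = 2.5
Overall dilution factor = 16 × 136 × 130.77 × 2.5 = 7.1138 × 10^5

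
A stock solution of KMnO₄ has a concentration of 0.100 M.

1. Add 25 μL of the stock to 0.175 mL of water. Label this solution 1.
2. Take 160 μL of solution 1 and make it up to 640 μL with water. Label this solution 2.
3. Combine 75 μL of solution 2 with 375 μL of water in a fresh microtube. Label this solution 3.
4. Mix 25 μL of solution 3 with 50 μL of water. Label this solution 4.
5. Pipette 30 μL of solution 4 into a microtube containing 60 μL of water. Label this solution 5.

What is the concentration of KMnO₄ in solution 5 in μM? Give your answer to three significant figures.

Step 1: 25 μL + 0.175 mL = 200 μL total → factor 200/25 = 8
Step 2: 160 μL brought to 640 μL → factor 640/160 = 4
Step 3: 75 μL + 375 μL = 450 μL total → factor 450/75 = 6
Step 4: 25 μL + 50 μL = 75 μL total → factor 75/25 = 3
Step 5: 30 μL + 60 μL = 90 μL total → factor 90/30 = 3
Overall dilution factor = 8 × 4 × 6 × 3 × 3 = 1728
Final = 0.100 M / 1728 = 5.787 × 10^-5 M = 57.9 μM

57.9 μM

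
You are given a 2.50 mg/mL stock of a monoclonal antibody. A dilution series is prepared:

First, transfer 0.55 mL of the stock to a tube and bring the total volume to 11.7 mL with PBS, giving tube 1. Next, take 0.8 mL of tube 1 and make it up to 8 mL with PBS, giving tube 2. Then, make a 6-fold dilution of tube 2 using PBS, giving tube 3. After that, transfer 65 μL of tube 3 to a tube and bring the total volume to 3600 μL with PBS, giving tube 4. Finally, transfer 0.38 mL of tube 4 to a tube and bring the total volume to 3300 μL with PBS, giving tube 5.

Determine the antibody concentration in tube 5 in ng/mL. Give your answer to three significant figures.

Step 1: 0.55 mL brought to 11.7 mL → factor 11.7/0.55 = 21.273
Step 2: 0.8 mL brought to 8 mL → factor 8/0.8 = 10
Step 3: 6-fold → factor 6
Step 4: 65 μL brought to 3600 μL → factor 3600/65 = 55.385
Step 5: 0.38 mL brought to 3300 μL → factor 3.3/0.38 = 8.6842
Overall dilution factor = 21.273 × 10 × 6 × 55.385 × 8.6842 = 6.1389 × 10^5
Final = 2.50 mg/mL / 6.1389 × 10^5 = 4.072 × 10^-6 mg/mL = 4.07 ng/mL

4.07 ng/mL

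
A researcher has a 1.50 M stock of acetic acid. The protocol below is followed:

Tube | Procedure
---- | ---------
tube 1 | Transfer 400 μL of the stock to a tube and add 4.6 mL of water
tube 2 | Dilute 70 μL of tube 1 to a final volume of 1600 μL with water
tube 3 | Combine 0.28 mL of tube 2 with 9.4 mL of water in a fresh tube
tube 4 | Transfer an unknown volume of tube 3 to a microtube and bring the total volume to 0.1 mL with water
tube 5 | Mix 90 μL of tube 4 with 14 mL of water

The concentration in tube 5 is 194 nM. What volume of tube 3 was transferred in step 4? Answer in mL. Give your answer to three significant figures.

Step 1: 400 μL + 4.6 mL = 5000 μL total → factor 5000/400 = 12.5
Step 2: 70 μL brought to 1600 μL → factor 1600/70 = 22.857
Step 3: 0.28 mL + 9.4 mL = 9.68 mL total → factor 9.68/0.28 = 34.571
Step 4: v brought to 0.1 mL → factor = 0.1 mL/v
Step 5: 90 μL + 14 mL = 14090 μL total → factor 14090/90 = 156.56
Product of known-step factors = 1.5464 × 10^6
Overall factor = 1.50 M / (194 nM) = 7.732 × 10^6
Step-4 factor = 7.732 × 10^6 / 1.5464 × 10^6 = 5
v = 0.1 mL / 5 = 0.0200 mL

0.0200 mL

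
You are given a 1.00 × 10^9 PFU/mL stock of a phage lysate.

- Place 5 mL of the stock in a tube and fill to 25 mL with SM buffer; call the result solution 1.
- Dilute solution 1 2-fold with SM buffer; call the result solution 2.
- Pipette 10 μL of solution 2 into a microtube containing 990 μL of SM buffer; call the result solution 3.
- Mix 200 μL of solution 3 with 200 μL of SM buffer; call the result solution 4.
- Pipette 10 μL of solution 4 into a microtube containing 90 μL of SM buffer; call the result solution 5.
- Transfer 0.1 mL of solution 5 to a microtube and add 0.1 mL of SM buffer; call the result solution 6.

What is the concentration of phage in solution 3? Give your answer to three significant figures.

1.00 × 10^6 PFU/mL

Step 1: 5 mL brought to 25 mL → factor 25/5 = 5
Step 2: 2-fold → factor 2
Step 3: 10 μL + 990 μL = 1000 μL total → factor 1000/10 = 100
Dilution factor through solution 3 = 5 × 2 × 100 = 1000
[solution 3] = 1.00 × 10^9 PFU/mL / 1000 = 1.00 × 10^6 PFU/mL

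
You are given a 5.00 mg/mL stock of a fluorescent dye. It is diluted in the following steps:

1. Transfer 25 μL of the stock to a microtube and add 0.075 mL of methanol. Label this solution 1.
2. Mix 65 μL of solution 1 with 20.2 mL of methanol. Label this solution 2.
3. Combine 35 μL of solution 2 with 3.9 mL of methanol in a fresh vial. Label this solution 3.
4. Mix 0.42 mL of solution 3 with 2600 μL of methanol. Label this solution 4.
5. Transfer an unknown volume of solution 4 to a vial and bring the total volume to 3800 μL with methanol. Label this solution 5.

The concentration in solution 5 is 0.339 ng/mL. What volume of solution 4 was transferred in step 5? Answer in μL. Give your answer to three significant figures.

260 μL

Step 1: 25 μL + 0.075 mL = 100 μL total → factor 100/25 = 4
Step 2: 65 μL + 20.2 mL = 20265 μL total → factor 20265/65 = 311.77
Step 3: 35 μL + 3.9 mL = 3935 μL total → factor 3935/35 = 112.43
Step 4: 0.42 mL + 2600 μL = 3.02 mL total → factor 3.02/0.42 = 7.1905
Step 5: v brought to 3800 μL → factor = 3800 μL/v
Product of known-step factors = 1.0082 × 10^6
Overall factor = 5.00 mg/mL / (0.339 ng/mL) = 1.4749 × 10^7
Step-5 factor = 1.4749 × 10^7 / 1.0082 × 10^6 = 14.63
v = 3800 μL / 14.63 = 260 μL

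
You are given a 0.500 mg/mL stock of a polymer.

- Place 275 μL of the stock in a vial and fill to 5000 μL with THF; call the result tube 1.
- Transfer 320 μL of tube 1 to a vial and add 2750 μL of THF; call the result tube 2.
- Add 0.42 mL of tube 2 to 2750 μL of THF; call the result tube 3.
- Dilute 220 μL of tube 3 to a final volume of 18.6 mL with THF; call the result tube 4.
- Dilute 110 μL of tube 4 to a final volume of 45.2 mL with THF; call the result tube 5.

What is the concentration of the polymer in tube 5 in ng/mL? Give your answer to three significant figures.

0.0109 ng/mL

Step 1: 275 μL brought to 5000 μL → factor 5000/275 = 18.182
Step 2: 320 μL + 2750 μL = 3070 μL total → factor 3070/320 = 9.5938
Step 3: 0.42 mL + 2750 μL = 3.17 mL total → factor 3.17/0.42 = 7.5476
Step 4: 220 μL brought to 18.6 mL → factor 18600/220 = 84.545
Step 5: 110 μL brought to 45.2 mL → factor 45200/110 = 410.91
Overall dilution factor = 18.182 × 9.5938 × 7.5476 × 84.545 × 410.91 = 4.5737 × 10^7
Final = 0.500 mg/mL / 4.5737 × 10^7 = 1.093 × 10^-8 mg/mL = 0.0109 ng/mL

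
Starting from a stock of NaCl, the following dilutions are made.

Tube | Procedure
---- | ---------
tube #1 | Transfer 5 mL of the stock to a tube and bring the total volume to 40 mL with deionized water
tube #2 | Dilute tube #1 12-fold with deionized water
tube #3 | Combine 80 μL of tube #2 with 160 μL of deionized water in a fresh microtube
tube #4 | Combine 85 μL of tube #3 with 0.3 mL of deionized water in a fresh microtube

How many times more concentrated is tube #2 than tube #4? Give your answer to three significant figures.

Step 1: 5 mL brought to 40 mL → factor 40/5 = 8
Step 2: 12-fold → factor 12
Step 3: 80 μL + 160 μL = 240 μL total → factor 240/80 = 3
Step 4: 85 μL + 0.3 mL = 385 μL total → factor 385/85 = 4.5294
Dilution factor to tube #2 = 96; to tube #4 = 1304.5
[tube #2]/[tube #4] = (factor to tube #4)/(factor to tube #2) = 1304.5/96 = 13.6

13.6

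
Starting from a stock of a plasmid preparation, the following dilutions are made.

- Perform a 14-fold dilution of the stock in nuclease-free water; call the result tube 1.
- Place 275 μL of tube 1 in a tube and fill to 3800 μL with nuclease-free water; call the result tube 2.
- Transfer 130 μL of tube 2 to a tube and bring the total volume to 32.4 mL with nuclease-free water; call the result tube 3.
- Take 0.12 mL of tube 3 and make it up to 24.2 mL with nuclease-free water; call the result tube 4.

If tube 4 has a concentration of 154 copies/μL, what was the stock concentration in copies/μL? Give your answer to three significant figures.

Step 1: 14-fold → factor 14
Step 2: 275 μL brought to 3800 μL → factor 3800/275 = 13.818
Step 3: 130 μL brought to 32.4 mL → factor 32400/130 = 249.23
Step 4: 0.12 mL brought to 24.2 mL → factor 24.2/0.12 = 201.67
Overall dilution factor = 14 × 13.818 × 249.23 × 201.67 = 9.7233 × 10^6
Stock = 154 copies/μL × 9.7233 × 10^6 = 1.50 × 10^9 copies/μL

1.50 × 10^9 copies/μL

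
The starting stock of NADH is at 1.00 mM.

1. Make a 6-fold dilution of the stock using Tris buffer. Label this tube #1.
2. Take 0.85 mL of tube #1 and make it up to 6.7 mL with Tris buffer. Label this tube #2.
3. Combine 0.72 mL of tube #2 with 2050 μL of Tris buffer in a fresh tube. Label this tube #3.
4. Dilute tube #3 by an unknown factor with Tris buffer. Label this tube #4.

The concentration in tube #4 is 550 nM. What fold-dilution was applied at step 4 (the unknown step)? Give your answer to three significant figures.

9.99-fold

Step 1: 6-fold → factor 6
Step 2: 0.85 mL brought to 6.7 mL → factor 6.7/0.85 = 7.8824
Step 3: 0.72 mL + 2050 μL = 2.77 mL total → factor 2.77/0.72 = 3.8472
Step 4: unknown factor x
Product of known-step factors = 181.95
Overall factor = 1.00 mM / (550 nM) = 1818.2
x = 1818.2 / 181.95 = 9.99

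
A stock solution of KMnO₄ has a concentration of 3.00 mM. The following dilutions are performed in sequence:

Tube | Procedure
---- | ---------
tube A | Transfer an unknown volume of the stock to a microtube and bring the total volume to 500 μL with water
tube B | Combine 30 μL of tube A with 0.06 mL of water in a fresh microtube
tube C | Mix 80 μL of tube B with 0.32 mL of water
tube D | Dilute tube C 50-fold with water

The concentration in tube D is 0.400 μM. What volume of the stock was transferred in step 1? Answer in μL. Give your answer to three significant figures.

50.0 μL

Step 1: v brought to 500 μL → factor = 500 μL/v
Step 2: 30 μL + 0.06 mL = 90 μL total → factor 90/30 = 3
Step 3: 80 μL + 0.32 mL = 400 μL total → factor 400/80 = 5
Step 4: 50-fold → factor 50
Product of known-step factors = 750
Overall factor = 3.00 mM / (0.400 μM) = 7500
Step-1 factor = 7500 / 750 = 10
v = 500 μL / 10 = 50.0 μL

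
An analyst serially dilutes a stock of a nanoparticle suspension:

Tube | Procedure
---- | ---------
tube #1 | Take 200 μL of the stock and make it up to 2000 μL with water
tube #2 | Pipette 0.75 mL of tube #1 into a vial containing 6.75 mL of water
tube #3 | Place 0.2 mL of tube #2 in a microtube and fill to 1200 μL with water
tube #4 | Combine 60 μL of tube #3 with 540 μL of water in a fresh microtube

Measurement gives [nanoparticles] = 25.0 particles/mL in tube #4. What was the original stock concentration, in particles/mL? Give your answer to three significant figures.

1.50 × 10^5 particles/mL

Step 1: 200 μL brought to 2000 μL → factor 2000/200 = 10
Step 2: 0.75 mL + 6.75 mL = 7.5 mL total → factor 7.5/0.75 = 10
Step 3: 0.2 mL brought to 1200 μL → factor 1.2/0.2 = 6
Step 4: 60 μL + 540 μL = 600 μL total → factor 600/60 = 10
Overall dilution factor = 10 × 10 × 6 × 10 = 6000
Stock = 25.0 particles/mL × 6000 = 1.50 × 10^5 particles/mL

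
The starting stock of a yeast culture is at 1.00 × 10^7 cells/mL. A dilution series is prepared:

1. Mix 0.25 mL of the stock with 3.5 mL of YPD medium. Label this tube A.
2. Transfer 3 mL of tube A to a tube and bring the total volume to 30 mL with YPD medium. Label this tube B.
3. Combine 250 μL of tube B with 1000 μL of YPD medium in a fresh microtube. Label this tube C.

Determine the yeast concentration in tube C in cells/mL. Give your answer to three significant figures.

1.33 × 10^4 cells/mL

Step 1: 0.25 mL + 3.5 mL = 3.75 mL total → factor 3.75/0.25 = 15
Step 2: 3 mL brought to 30 mL → factor 30/3 = 10
Step 3: 250 μL + 1000 μL = 1250 μL total → factor 1250/250 = 5
Overall dilution factor = 15 × 10 × 5 = 750
Final = 1.00 × 10^7 cells/mL / 750 = 1.33 × 10^4 cells/mL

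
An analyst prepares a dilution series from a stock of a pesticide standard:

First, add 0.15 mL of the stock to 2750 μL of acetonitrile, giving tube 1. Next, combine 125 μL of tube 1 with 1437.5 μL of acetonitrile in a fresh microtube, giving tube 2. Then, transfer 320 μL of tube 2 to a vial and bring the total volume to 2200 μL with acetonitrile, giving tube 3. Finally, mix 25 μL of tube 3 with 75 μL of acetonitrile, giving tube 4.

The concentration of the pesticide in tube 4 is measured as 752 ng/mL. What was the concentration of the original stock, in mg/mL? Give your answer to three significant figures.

5.00 mg/mL

Step 1: 0.15 mL + 2750 μL = 2.9 mL total → factor 2.9/0.15 = 19.333
Step 2: 125 μL + 1437.5 μL = 1562.5 μL total → factor 1562.5/125 = 12.5
Step 3: 320 μL brought to 2200 μL → factor 2200/320 = 6.875
Step 4: 25 μL + 75 μL = 100 μL total → factor 100/25 = 4
Overall dilution factor = 19.333 × 12.5 × 6.875 × 4 = 6645.8
Stock = 752 ng/mL × 6645.8 = 4.998 × 10^6 ng/mL = 5.00 mg/mL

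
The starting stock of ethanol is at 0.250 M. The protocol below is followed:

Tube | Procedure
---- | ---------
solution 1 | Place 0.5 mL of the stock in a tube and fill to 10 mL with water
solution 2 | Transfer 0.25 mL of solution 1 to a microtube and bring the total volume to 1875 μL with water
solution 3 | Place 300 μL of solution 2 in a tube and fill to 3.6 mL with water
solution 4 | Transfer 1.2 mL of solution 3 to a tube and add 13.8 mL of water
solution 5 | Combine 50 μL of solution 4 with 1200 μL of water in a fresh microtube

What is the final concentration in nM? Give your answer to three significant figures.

444 nM

Step 1: 0.5 mL brought to 10 mL → factor 10/0.5 = 20
Step 2: 0.25 mL brought to 1875 μL → factor 1.875/0.25 = 7.5
Step 3: 300 μL brought to 3.6 mL → factor 3600/300 = 12
Step 4: 1.2 mL + 13.8 mL = 15 mL total → factor 15/1.2 = 12.5
Step 5: 50 μL + 1200 μL = 1250 μL total → factor 1250/50 = 25
Overall dilution factor = 20 × 7.5 × 12 × 12.5 × 25 = 5.625 × 10^5
Final = 0.250 M / 5.625 × 10^5 = 4.444 × 10^-7 M = 444 nM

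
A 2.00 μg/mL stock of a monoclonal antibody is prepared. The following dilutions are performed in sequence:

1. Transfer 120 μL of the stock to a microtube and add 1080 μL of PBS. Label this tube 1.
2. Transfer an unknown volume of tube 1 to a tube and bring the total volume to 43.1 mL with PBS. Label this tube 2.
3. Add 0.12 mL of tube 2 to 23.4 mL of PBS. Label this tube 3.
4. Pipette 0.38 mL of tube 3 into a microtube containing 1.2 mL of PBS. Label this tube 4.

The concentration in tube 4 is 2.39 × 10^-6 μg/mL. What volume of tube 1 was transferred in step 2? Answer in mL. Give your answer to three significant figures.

0.420 mL

Step 1: 120 μL + 1080 μL = 1200 μL total → factor 1200/120 = 10
Step 2: v brought to 43.1 mL → factor = 43.1 mL/v
Step 3: 0.12 mL + 23.4 mL = 23.52 mL total → factor 23.52/0.12 = 196
Step 4: 0.38 mL + 1.2 mL = 1.58 mL total → factor 1.58/0.38 = 4.1579
Product of known-step factors = 8149.5
Overall factor = 2.00 μg/mL / (2.39 × 10^-6 μg/mL) = 8.3682 × 10^5
Step-2 factor = 8.3682 × 10^5 / 8149.5 = 102.68
v = 43.1 mL / 102.68 = 0.420 mL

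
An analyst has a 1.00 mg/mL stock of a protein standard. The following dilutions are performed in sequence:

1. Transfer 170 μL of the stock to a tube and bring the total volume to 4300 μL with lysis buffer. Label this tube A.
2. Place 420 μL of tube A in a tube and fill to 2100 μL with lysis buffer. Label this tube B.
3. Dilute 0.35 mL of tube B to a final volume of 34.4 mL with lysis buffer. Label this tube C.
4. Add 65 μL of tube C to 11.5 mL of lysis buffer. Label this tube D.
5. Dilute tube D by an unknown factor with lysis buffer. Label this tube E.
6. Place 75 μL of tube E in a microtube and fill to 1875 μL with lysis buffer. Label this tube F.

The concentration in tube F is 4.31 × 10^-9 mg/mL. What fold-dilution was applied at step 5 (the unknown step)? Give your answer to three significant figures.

Step 1: 170 μL brought to 4300 μL → factor 4300/170 = 25.294
Step 2: 420 μL brought to 2100 μL → factor 2100/420 = 5
Step 3: 0.35 mL brought to 34.4 mL → factor 34.4/0.35 = 98.286
Step 4: 65 μL + 11.5 mL = 11565 μL total → factor 11565/65 = 177.92
Step 5: unknown factor x
Step 6: 75 μL brought to 1875 μL → factor 1875/75 = 25
Product of known-step factors = 5.5291 × 10^7
Overall factor = 1.00 mg/mL / (4.31 × 10^-9 mg/mL) = 2.3202 × 10^8
x = 2.3202 × 10^8 / 5.5291 × 10^7 = 4.20

4.20-fold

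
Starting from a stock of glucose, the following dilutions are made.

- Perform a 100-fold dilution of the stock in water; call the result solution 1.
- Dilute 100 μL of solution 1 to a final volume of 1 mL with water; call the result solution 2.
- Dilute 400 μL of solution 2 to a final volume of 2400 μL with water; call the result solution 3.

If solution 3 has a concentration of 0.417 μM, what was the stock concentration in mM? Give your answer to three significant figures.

Step 1: 100-fold → factor 100
Step 2: 100 μL brought to 1 mL → factor 1000/100 = 10
Step 3: 400 μL brought to 2400 μL → factor 2400/400 = 6
Overall dilution factor = 100 × 10 × 6 = 6000
Stock = 0.417 μM × 6000 = 2502 μM = 2.50 mM

2.50 mM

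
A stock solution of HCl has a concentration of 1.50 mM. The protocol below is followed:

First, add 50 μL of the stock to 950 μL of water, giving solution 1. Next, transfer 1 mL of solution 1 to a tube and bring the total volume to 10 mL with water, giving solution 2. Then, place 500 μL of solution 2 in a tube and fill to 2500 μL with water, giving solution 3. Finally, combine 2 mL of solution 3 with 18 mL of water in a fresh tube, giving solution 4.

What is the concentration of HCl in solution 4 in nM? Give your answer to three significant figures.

Step 1: 50 μL + 950 μL = 1000 μL total → factor 1000/50 = 20
Step 2: 1 mL brought to 10 mL → factor 10/1 = 10
Step 3: 500 μL brought to 2500 μL → factor 2500/500 = 5
Step 4: 2 mL + 18 mL = 20 mL total → factor 20/2 = 10
Overall dilution factor = 20 × 10 × 5 × 10 = 10000
Final = 1.50 mM / 10000 = 0.0001500 mM = 150 nM

150 nM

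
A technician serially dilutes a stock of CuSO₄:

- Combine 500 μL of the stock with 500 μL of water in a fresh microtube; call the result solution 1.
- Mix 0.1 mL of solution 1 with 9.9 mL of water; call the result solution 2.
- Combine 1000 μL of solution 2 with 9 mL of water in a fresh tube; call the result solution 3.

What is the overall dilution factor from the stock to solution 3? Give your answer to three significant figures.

Step 1: 500 μL + 500 μL = 1000 μL total → factor 1000/500 = 2
Step 2: 0.1 mL + 9.9 mL = 10 mL total → factor 10/0.1 = 100
Step 3: 1000 μL + 9 mL = 10000 μL total → factor 10000/1000 = 10
Overall dilution factor = 2 × 100 × 10 = 2000

2.00 × 10^3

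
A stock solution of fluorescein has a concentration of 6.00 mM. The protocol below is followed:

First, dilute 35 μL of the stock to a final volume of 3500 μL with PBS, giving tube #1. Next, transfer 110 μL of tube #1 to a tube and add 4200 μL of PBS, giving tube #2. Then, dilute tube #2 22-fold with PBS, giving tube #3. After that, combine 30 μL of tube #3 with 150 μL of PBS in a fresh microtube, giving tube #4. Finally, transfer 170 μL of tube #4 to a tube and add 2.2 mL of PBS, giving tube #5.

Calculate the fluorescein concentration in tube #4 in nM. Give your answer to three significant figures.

11.6 nM

Step 1: 35 μL brought to 3500 μL → factor 3500/35 = 100
Step 2: 110 μL + 4200 μL = 4310 μL total → factor 4310/110 = 39.182
Step 3: 22-fold → factor 22
Step 4: 30 μL + 150 μL = 180 μL total → factor 180/30 = 6
Dilution factor through tube #4 = 100 × 39.182 × 22 × 6 = 5.172 × 10^5
[tube #4] = 6.00 mM / 5.172 × 10^5 = 1.160 × 10^-5 mM = 11.6 nM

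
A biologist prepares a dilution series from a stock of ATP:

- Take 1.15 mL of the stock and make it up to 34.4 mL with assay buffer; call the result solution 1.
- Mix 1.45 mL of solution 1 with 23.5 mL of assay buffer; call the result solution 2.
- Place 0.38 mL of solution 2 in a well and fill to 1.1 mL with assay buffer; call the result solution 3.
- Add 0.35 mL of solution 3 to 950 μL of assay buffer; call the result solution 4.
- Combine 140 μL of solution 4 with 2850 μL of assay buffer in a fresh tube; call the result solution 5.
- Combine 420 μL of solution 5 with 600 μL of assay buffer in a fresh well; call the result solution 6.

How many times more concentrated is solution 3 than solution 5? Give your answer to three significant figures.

79.3

Step 1: 1.15 mL brought to 34.4 mL → factor 34.4/1.15 = 29.913
Step 2: 1.45 mL + 23.5 mL = 24.95 mL total → factor 24.95/1.45 = 17.207
Step 3: 0.38 mL brought to 1.1 mL → factor 1.1/0.38 = 2.8947
Step 4: 0.35 mL + 950 μL = 1.3 mL total → factor 1.3/0.35 = 3.7143
Step 5: 140 μL + 2850 μL = 2990 μL total → factor 2990/140 = 21.357
Dilution factor to solution 3 = 1490; to solution 5 = 1.1819 × 10^5
[solution 3]/[solution 5] = (factor to solution 5)/(factor to solution 3) = 1.1819 × 10^5/1490 = 79.3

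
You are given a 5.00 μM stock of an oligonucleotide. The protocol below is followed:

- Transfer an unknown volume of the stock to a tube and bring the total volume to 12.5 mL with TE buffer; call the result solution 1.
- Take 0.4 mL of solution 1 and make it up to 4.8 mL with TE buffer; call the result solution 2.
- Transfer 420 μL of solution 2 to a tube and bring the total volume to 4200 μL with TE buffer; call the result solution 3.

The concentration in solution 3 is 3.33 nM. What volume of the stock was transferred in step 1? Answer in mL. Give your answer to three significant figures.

0.999 mL

Step 1: v brought to 12.5 mL → factor = 12.5 mL/v
Step 2: 0.4 mL brought to 4.8 mL → factor 4.8/0.4 = 12
Step 3: 420 μL brought to 4200 μL → factor 4200/420 = 10
Product of known-step factors = 120
Overall factor = 5.00 μM / (3.33 nM) = 1501.5
Step-1 factor = 1501.5 / 120 = 12.513
v = 12.5 mL / 12.513 = 0.999 mL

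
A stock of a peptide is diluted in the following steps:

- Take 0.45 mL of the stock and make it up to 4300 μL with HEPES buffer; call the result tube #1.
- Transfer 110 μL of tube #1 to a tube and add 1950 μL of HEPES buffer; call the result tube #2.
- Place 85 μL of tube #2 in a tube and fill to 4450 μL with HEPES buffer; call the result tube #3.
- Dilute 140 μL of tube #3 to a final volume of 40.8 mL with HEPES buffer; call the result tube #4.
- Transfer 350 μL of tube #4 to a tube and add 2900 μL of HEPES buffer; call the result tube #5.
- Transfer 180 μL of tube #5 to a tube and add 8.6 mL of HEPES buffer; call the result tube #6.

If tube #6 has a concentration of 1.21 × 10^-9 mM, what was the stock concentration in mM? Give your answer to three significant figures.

1.50 mM

Step 1: 0.45 mL brought to 4300 μL → factor 4.3/0.45 = 9.5556
Step 2: 110 μL + 1950 μL = 2060 μL total → factor 2060/110 = 18.727
Step 3: 85 μL brought to 4450 μL → factor 4450/85 = 52.353
Step 4: 140 μL brought to 40.8 mL → factor 40800/140 = 291.43
Step 5: 350 μL + 2900 μL = 3250 μL total → factor 3250/350 = 9.2857
Step 6: 180 μL + 8.6 mL = 8780 μL total → factor 8780/180 = 48.778
Overall dilution factor = 9.5556 × 18.727 × 52.353 × 291.43 × 9.2857 × 48.778 = 1.2366 × 10^9
Stock = 1.21 × 10^-9 mM × 1.2366 × 10^9 = 1.50 mM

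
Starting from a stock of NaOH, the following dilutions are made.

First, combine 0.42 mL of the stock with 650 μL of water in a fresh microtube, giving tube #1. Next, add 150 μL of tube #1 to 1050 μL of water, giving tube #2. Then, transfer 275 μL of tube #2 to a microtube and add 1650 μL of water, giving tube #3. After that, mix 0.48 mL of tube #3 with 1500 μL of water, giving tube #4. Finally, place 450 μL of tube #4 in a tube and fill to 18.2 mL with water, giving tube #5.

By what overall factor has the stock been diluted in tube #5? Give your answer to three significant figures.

2.38 × 10^4

Step 1: 0.42 mL + 650 μL = 1.07 mL total → factor 1.07/0.42 = 2.5476
Step 2: 150 μL + 1050 μL = 1200 μL total → factor 1200/150 = 8
Step 3: 275 μL + 1650 μL = 1925 μL total → factor 1925/275 = 7
Step 4: 0.48 mL + 1500 μL = 1.98 mL total → factor 1.98/0.48 = 4.125
Step 5: 450 μL brought to 18.2 mL → factor 18200/450 = 40.444
Overall dilution factor = 2.5476 × 8 × 7 × 4.125 × 40.444 = 23802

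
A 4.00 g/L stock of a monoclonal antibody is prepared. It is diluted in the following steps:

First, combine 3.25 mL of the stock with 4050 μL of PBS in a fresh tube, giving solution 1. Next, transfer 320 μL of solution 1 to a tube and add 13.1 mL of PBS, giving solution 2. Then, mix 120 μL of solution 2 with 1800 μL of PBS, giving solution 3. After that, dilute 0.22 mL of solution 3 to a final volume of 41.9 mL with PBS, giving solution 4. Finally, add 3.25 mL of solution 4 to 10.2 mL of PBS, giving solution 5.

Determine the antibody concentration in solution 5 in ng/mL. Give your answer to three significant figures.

3.37 ng/mL

Step 1: 3.25 mL + 4050 μL = 7.3 mL total → factor 7.3/3.25 = 2.2462
Step 2: 320 μL + 13.1 mL = 13420 μL total → factor 13420/320 = 41.938
Step 3: 120 μL + 1800 μL = 1920 μL total → factor 1920/120 = 16
Step 4: 0.22 mL brought to 41.9 mL → factor 41.9/0.22 = 190.45
Step 5: 3.25 mL + 10.2 mL = 13.45 mL total → factor 13.45/3.25 = 4.1385
Overall dilution factor = 2.2462 × 41.938 × 16 × 190.45 × 4.1385 = 1.1879 × 10^6
Final = 4.00 g/L / 1.1879 × 10^6 = 3.367 × 10^-6 g/L = 3.37 ng/mL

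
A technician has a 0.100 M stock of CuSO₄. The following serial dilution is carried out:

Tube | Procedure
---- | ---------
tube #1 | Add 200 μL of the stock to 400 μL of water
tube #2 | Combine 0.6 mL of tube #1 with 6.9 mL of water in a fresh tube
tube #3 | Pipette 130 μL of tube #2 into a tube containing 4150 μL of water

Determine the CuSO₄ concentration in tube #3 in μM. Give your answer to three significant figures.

Step 1: 200 μL + 400 μL = 600 μL total → factor 600/200 = 3
Step 2: 0.6 mL + 6.9 mL = 7.5 mL total → factor 7.5/0.6 = 12.5
Step 3: 130 μL + 4150 μL = 4280 μL total → factor 4280/130 = 32.923
Overall dilution factor = 3 × 12.5 × 32.923 = 1234.6
Final = 0.100 M / 1234.6 = 8.100 × 10^-5 M = 81.0 μM

81.0 μM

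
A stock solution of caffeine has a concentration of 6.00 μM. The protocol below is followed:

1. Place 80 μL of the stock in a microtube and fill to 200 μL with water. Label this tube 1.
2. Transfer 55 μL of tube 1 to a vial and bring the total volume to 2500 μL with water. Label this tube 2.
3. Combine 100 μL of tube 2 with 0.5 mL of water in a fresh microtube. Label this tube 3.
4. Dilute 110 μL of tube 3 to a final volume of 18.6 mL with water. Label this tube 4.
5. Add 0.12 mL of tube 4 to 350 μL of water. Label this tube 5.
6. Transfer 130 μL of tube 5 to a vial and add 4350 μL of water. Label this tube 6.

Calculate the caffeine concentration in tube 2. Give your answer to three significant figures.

0.0528 μM

Step 1: 80 μL brought to 200 μL → factor 200/80 = 2.5
Step 2: 55 μL brought to 2500 μL → factor 2500/55 = 45.455
Dilution factor through tube 2 = 2.5 × 45.455 = 113.64
[tube 2] = 6.00 μM / 113.64 = 0.0528 μM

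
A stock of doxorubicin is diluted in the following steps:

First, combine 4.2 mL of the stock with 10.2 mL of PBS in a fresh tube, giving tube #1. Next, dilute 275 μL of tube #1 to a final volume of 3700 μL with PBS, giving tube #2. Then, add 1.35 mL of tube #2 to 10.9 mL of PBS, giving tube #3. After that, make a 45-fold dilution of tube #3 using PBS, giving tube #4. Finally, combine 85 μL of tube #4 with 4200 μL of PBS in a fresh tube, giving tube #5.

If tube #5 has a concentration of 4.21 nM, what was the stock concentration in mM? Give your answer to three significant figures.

Step 1: 4.2 mL + 10.2 mL = 14.4 mL total → factor 14.4/4.2 = 3.4286
Step 2: 275 μL brought to 3700 μL → factor 3700/275 = 13.455
Step 3: 1.35 mL + 10.9 mL = 12.25 mL total → factor 12.25/1.35 = 9.0741
Step 4: 45-fold → factor 45
Step 5: 85 μL + 4200 μL = 4285 μL total → factor 4285/85 = 50.412
Overall dilution factor = 3.4286 × 13.455 × 9.0741 × 45 × 50.412 = 9.4957 × 10^5
Stock = 4.21 nM × 9.4957 × 10^5 = 3.998 × 10^6 nM = 4.00 mM

4.00 mM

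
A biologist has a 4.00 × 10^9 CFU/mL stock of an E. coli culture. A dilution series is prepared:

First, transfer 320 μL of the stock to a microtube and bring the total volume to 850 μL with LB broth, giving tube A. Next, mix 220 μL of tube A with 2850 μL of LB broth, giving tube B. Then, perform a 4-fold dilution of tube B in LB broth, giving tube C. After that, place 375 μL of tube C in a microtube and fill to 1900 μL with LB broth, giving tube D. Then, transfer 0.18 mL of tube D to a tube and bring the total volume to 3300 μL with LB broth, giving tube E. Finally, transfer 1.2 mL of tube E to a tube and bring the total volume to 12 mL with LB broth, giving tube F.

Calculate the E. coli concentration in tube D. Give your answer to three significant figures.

Step 1: 320 μL brought to 850 μL → factor 850/320 = 2.6562
Step 2: 220 μL + 2850 μL = 3070 μL total → factor 3070/220 = 13.955
Step 3: 4-fold → factor 4
Step 4: 375 μL brought to 1900 μL → factor 1900/375 = 5.0667
Dilution factor through tube D = 2.6562 × 13.955 × 4 × 5.0667 = 751.22
[tube D] = 4.00 × 10^9 CFU/mL / 751.22 = 5.32 × 10^6 CFU/mL

5.32 × 10^6 CFU/mL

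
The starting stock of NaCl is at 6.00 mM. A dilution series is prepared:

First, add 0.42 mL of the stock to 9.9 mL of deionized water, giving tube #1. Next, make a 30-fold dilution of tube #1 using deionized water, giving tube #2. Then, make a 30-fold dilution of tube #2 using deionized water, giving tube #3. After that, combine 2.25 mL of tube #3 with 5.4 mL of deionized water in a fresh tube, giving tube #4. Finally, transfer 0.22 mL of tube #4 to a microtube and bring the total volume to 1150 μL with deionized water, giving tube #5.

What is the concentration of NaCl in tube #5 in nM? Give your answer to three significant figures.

Step 1: 0.42 mL + 9.9 mL = 10.32 mL total → factor 10.32/0.42 = 24.571
Step 2: 30-fold → factor 30
Step 3: 30-fold → factor 30
Step 4: 2.25 mL + 5.4 mL = 7.65 mL total → factor 7.65/2.25 = 3.4
Step 5: 0.22 mL brought to 1150 μL → factor 1.15/0.22 = 5.2273
Overall dilution factor = 24.571 × 30 × 30 × 3.4 × 5.2273 = 3.9303 × 10^5
Final = 6.00 mM / 3.9303 × 10^5 = 1.527 × 10^-5 mM = 15.3 nM

15.3 nM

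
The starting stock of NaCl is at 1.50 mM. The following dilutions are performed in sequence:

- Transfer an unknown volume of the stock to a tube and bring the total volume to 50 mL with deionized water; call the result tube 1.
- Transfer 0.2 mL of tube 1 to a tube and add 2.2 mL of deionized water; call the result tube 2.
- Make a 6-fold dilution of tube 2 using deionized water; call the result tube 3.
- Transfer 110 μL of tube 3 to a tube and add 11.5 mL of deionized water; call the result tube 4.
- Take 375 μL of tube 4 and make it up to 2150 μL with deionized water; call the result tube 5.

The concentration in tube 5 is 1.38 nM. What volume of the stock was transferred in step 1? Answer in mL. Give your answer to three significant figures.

Step 1: v brought to 50 mL → factor = 50 mL/v
Step 2: 0.2 mL + 2.2 mL = 2.4 mL total → factor 2.4/0.2 = 12
Step 3: 6-fold → factor 6
Step 4: 110 μL + 11.5 mL = 11610 μL total → factor 11610/110 = 105.55
Step 5: 375 μL brought to 2150 μL → factor 2150/375 = 5.7333
Product of known-step factors = 43569
Overall factor = 1.50 mM / (1.38 nM) = 1.087 × 10^6
Step-1 factor = 1.087 × 10^6 / 43569 = 24.948
v = 50 mL / 24.948 = 2.00 mL

2.00 mL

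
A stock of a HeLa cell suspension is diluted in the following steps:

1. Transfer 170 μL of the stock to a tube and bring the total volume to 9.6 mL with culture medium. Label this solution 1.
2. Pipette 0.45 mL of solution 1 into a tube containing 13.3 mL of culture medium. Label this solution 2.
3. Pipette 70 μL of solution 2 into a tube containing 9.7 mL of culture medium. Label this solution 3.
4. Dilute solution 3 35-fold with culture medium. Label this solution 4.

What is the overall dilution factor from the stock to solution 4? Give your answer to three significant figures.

Step 1: 170 μL brought to 9.6 mL → factor 9600/170 = 56.471
Step 2: 0.45 mL + 13.3 mL = 13.75 mL total → factor 13.75/0.45 = 30.556
Step 3: 70 μL + 9.7 mL = 9770 μL total → factor 9770/70 = 139.57
Step 4: 35-fold → factor 35
Overall dilution factor = 56.471 × 30.556 × 139.57 × 35 = 8.429 × 10^6

8.43 × 10^6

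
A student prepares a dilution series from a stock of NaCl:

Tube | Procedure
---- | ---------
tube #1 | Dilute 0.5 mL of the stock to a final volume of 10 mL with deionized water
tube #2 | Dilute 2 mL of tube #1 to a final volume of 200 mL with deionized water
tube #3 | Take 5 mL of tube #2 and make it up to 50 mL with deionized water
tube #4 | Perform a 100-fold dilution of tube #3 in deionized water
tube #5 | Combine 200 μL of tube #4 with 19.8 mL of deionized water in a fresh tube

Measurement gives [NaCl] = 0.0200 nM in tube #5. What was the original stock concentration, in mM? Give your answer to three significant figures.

4.00 mM

Step 1: 0.5 mL brought to 10 mL → factor 10/0.5 = 20
Step 2: 2 mL brought to 200 mL → factor 200/2 = 100
Step 3: 5 mL brought to 50 mL → factor 50/5 = 10
Step 4: 100-fold → factor 100
Step 5: 200 μL + 19.8 mL = 20000 μL total → factor 20000/200 = 100
Overall dilution factor = 20 × 100 × 10 × 100 × 100 = 2 × 10^8
Stock = 0.0200 nM × 2 × 10^8 = 4.000 × 10^6 nM = 4.00 mM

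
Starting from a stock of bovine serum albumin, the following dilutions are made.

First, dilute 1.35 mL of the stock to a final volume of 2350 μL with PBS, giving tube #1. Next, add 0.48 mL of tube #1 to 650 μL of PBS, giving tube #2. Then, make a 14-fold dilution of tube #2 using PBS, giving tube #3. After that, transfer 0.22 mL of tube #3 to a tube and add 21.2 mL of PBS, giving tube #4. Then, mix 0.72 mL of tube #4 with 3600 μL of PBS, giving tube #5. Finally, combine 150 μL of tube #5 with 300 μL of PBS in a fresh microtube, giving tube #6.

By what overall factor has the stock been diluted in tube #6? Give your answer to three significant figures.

Step 1: 1.35 mL brought to 2350 μL → factor 2.35/1.35 = 1.7407
Step 2: 0.48 mL + 650 μL = 1.13 mL total → factor 1.13/0.48 = 2.3542
Step 3: 14-fold → factor 14
Step 4: 0.22 mL + 21.2 mL = 21.42 mL total → factor 21.42/0.22 = 97.364
Step 5: 0.72 mL + 3600 μL = 4.32 mL total → factor 4.32/0.72 = 6
Step 6: 150 μL + 300 μL = 450 μL total → factor 450/150 = 3
Overall dilution factor = 1.7407 × 2.3542 × 14 × 97.364 × 6 × 3 = 1.0055 × 10^5

1.01 × 10^5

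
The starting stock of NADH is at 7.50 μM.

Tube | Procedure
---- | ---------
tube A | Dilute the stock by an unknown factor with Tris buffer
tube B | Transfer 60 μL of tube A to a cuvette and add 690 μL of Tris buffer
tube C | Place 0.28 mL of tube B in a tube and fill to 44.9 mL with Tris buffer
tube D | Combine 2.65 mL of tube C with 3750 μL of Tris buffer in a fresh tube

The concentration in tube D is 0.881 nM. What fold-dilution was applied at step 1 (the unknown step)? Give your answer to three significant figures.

Step 1: unknown factor x
Step 2: 60 μL + 690 μL = 750 μL total → factor 750/60 = 12.5
Step 3: 0.28 mL brought to 44.9 mL → factor 44.9/0.28 = 160.36
Step 4: 2.65 mL + 3750 μL = 6.4 mL total → factor 6.4/2.65 = 2.4151
Product of known-step factors = 4841
Overall factor = 7.50 μM / (0.881 nM) = 8513.1
x = 8513.1 / 4841 = 1.76

1.76-fold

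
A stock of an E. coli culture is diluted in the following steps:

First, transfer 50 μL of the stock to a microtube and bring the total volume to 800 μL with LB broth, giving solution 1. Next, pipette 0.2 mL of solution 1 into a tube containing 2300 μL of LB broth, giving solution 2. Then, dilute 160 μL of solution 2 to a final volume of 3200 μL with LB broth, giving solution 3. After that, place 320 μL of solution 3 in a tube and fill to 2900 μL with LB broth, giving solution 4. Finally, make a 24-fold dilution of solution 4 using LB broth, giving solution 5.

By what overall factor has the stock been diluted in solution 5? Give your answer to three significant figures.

Step 1: 50 μL brought to 800 μL → factor 800/50 = 16
Step 2: 0.2 mL + 2300 μL = 2.5 mL total → factor 2.5/0.2 = 12.5
Step 3: 160 μL brought to 3200 μL → factor 3200/160 = 20
Step 4: 320 μL brought to 2900 μL → factor 2900/320 = 9.0625
Step 5: 24-fold → factor 24
Overall dilution factor = 16 × 12.5 × 20 × 9.0625 × 24 = 8.7 × 10^5

8.70 × 10^5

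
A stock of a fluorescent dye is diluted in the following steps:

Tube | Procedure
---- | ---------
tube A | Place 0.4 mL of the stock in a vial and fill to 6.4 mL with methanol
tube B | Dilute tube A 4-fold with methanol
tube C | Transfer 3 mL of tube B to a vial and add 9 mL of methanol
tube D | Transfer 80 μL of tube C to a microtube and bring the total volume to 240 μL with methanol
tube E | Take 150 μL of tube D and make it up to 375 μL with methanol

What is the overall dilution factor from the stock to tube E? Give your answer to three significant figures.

1.92 × 10^3

Step 1: 0.4 mL brought to 6.4 mL → factor 6.4/0.4 = 16
Step 2: 4-fold → factor 4
Step 3: 3 mL + 9 mL = 12 mL total → factor 12/3 = 4
Step 4: 80 μL brought to 240 μL → factor 240/80 = 3
Step 5: 150 μL brought to 375 μL → factor 375/150 = 2.5
Overall dilution factor = 16 × 4 × 4 × 3 × 2.5 = 1920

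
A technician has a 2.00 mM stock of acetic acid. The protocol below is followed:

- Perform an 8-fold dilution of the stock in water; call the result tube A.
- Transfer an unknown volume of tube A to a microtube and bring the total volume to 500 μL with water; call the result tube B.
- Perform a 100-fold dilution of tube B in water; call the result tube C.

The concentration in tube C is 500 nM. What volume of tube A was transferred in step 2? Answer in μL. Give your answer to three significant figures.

Step 1: 8-fold → factor 8
Step 2: v brought to 500 μL → factor = 500 μL/v
Step 3: 100-fold → factor 100
Product of known-step factors = 800
Overall factor = 2.00 mM / (500 nM) = 4000
Step-2 factor = 4000 / 800 = 5
v = 500 μL / 5 = 100 μL

100 μL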